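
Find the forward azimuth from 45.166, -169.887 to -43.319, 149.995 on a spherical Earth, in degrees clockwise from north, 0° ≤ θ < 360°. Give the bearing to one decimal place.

Δλ = 149.995 − -169.887 = 319.882°; wrapped into (−180°, 180°]: -40.118°.
θ = atan2( sin Δλ · cos φ₂ , cos φ₁ · sin φ₂ − sin φ₁ · cos φ₂ · cos Δλ )
  = atan2(-0.46880, -0.87826) = -151.907° → normalised to [0°, 360°): 208.093°.

208.1°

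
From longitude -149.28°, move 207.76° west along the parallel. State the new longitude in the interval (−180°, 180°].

+2.96°

Start at -149.28°; shift −207.76° → -357.04°.
-357.04° lies outside (−180°, 180°]; add 360° → +2.96°.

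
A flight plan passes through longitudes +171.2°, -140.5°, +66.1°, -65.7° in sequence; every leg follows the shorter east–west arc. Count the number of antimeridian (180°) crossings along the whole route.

Leg 1: +171.2° → -140.5°, shortest Δλ = 48.3° (east) — crosses 180°.
Leg 2: -140.5° → +66.1°, shortest Δλ = -153.4° (west) — crosses 180°.
Leg 3: +66.1° → -65.7°, shortest Δλ = -131.8° (west) — does not cross 180°.
Total crossings: 2.

2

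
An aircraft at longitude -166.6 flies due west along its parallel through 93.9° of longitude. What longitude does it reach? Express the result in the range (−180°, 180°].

+99.5°

Start at -166.6°; shift −93.9° → -260.5°.
-260.5° lies outside (−180°, 180°]; add 360° → +99.5°.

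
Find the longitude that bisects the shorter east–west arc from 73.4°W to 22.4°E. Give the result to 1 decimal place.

Signed shortest Δλ from -73.4° to +22.4° is +95.8°.
Midpoint longitude = -73.4° + (+95.8°)/2 = -73.4° + 47.9° = -25.5°.

25.5°W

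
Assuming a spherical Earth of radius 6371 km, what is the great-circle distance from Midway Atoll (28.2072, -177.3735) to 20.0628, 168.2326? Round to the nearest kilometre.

Δλ = 168.2326 − -177.3735 = 345.6061°; wrapped into (−180°, 180°]: -14.3939°.
Δφ = 20.0628 − 28.2072 = -8.1444°.
a = sin²(Δφ/2) + cos φ₁ · cos φ₂ · sin²(Δλ/2) = 0.018035.
c = 2·atan2(√a, √(1−a)) = 0.26940 rad → d = 6371·c ≈ 1716.36 km.

1716 km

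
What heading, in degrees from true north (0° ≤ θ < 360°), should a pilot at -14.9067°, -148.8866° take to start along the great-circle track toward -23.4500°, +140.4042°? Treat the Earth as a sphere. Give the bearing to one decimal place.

Δλ = 140.4042 − -148.8866 = 289.2908°; wrapped into (−180°, 180°]: -70.7092°.
θ = atan2( sin Δλ · cos φ₂ , cos φ₁ · sin φ₂ − sin φ₁ · cos φ₂ · cos Δλ )
  = atan2(-0.86590, -0.30659) = -109.498° → normalised to [0°, 360°): 250.502°.

250.5°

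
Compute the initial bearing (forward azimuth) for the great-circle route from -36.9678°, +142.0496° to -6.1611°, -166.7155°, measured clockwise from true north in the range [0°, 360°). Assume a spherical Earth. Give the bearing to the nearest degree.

70°

Δλ = -166.7155 − 142.0496 = -308.7651°; wrapped into (−180°, 180°]: 51.2349°.
θ = atan2( sin Δλ · cos φ₂ , cos φ₁ · sin φ₂ − sin φ₁ · cos φ₂ · cos Δλ )
  = atan2(0.77522, 0.28861) = 69.580° → normalised to [0°, 360°): 69.580°.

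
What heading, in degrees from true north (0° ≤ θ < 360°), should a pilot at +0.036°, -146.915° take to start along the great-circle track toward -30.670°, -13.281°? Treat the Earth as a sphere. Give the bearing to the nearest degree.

129°

Δλ = -13.281 − -146.915 = 133.634°.
θ = atan2( sin Δλ · cos φ₂ , cos φ₁ · sin φ₂ − sin φ₁ · cos φ₂ · cos Δλ )
  = atan2(0.62252, -0.50972) = 129.311° → normalised to [0°, 360°): 129.311°.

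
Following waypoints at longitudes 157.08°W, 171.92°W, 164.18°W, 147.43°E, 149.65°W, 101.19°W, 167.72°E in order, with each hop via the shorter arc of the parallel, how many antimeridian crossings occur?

Leg 1: -157.08° → -171.92°, shortest Δλ = -14.84° (west) — does not cross 180°.
Leg 2: -171.92° → -164.18°, shortest Δλ = 7.74° (east) — does not cross 180°.
Leg 3: -164.18° → +147.43°, shortest Δλ = -48.39° (west) — crosses 180°.
Leg 4: +147.43° → -149.65°, shortest Δλ = 62.92° (east) — crosses 180°.
Leg 5: -149.65° → -101.19°, shortest Δλ = 48.46° (east) — does not cross 180°.
Leg 6: -101.19° → +167.72°, shortest Δλ = -91.09° (west) — crosses 180°.
Total crossings: 3.

3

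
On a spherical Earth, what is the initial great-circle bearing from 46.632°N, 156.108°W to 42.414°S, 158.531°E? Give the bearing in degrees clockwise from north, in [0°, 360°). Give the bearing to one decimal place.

212.0°

Δλ = 158.531 − -156.108 = 314.639°; wrapped into (−180°, 180°]: -45.361°.
θ = atan2( sin Δλ · cos φ₂ , cos φ₁ · sin φ₂ − sin φ₁ · cos φ₂ · cos Δλ )
  = atan2(-0.52533, -0.84027) = -147.987° → normalised to [0°, 360°): 212.013°.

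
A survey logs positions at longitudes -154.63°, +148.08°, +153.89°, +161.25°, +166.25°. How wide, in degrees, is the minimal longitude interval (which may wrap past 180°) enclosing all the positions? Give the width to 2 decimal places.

Sort the longitudes: -154.63°, +148.08°, +153.89°, +161.25°, +166.25°.
Eastward gaps between consecutive values (wrapping around): 302.71°, 5.81°, 7.36°, 5.00°, 39.12°.
Largest gap = 302.71° ⇒ minimal covering band is its complement: 360° − 302.71° = 57.29°.
Band runs from +148.08° eastward to -154.63°, crossing the antimeridian.

57.29°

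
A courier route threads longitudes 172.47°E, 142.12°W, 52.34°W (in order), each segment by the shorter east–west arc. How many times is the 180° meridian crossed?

1

Leg 1: +172.47° → -142.12°, shortest Δλ = 45.41° (east) — crosses 180°.
Leg 2: -142.12° → -52.34°, shortest Δλ = 89.78° (east) — does not cross 180°.
Total crossings: 1.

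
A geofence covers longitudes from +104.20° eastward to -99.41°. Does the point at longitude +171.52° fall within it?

Band width going east from +104.20° to -99.41°: ((-99.41 − 104.20) mod 360) = 156.39°.
Offset of +171.52° east of the west edge: ((171.52 − 104.20) mod 360) = 67.32°.
67.32° ≤ 156.39° ⇒ inside.

Yes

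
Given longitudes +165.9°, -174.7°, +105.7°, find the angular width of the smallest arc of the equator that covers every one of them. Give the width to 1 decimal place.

79.6°

Sort the longitudes: -174.7°, +105.7°, +165.9°.
Eastward gaps between consecutive values (wrapping around): 280.4°, 60.2°, 19.4°.
Largest gap = 280.4° ⇒ minimal covering band is its complement: 360° − 280.4° = 79.6°.
Band runs from +105.7° eastward to -174.7°, crossing the antimeridian.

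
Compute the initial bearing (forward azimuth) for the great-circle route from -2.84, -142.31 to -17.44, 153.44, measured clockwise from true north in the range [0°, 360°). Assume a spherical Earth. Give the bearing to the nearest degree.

252°

Δλ = 153.44 − -142.31 = 295.75°; wrapped into (−180°, 180°]: -64.25°.
θ = atan2( sin Δλ · cos φ₂ , cos φ₁ · sin φ₂ − sin φ₁ · cos φ₂ · cos Δλ )
  = atan2(-0.85929, -0.27880) = -107.976° → normalised to [0°, 360°): 252.024°.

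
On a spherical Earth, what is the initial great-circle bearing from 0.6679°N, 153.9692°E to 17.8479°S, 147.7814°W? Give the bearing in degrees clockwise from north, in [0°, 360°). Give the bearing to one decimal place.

Δλ = -147.7814 − 153.9692 = -301.7506°; wrapped into (−180°, 180°]: 58.2494°.
θ = atan2( sin Δλ · cos φ₂ , cos φ₁ · sin φ₂ − sin φ₁ · cos φ₂ · cos Δλ )
  = atan2(0.80942, -0.31231) = 111.099° → normalised to [0°, 360°): 111.099°.

111.1°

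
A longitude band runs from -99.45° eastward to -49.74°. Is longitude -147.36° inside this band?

No

Band width going east from -99.45° to -49.74°: ((-49.74 − -99.45) mod 360) = 49.71°.
Offset of -147.36° east of the west edge: ((-147.36 − -99.45) mod 360) = 312.09°.
312.09° > 49.71° ⇒ outside.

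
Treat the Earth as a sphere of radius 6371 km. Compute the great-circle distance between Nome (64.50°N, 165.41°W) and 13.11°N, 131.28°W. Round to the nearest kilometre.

Δλ = -131.28 − -165.41 = 34.13°.
Δφ = 13.11 − 64.50 = -51.39°.
a = sin²(Δφ/2) + cos φ₁ · cos φ₂ · sin²(Δλ/2) = 0.224100.
c = 2·atan2(√a, √(1−a)) = 0.98628 rad → d = 6371·c ≈ 6283.56 km.

6284 km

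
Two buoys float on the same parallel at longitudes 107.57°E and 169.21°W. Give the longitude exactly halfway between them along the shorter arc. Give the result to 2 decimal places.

Signed shortest Δλ from +107.57° to -169.21° is +83.22°.
Midpoint longitude = +107.57° + (+83.22°)/2 = +107.57° + 41.61° = +149.18°.
(The naïve average (+107.57 + -169.21)/2 = -30.82° is on the wrong side of the globe.)

149.18°E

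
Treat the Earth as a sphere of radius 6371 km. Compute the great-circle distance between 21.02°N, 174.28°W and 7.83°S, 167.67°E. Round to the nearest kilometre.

3765 km

Δλ = 167.67 − -174.28 = 341.95°; wrapped into (−180°, 180°]: -18.05°.
Δφ = -7.83 − 21.02 = -28.85°.
a = sin²(Δφ/2) + cos φ₁ · cos φ₂ · sin²(Δλ/2) = 0.084812.
c = 2·atan2(√a, √(1−a)) = 0.59101 rad → d = 6371·c ≈ 3765.36 km.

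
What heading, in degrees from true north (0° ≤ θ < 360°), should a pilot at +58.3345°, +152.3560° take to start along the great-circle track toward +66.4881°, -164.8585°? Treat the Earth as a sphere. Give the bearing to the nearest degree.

49°

Δλ = -164.8585 − 152.3560 = -317.2145°; wrapped into (−180°, 180°]: 42.7855°.
θ = atan2( sin Δλ · cos φ₂ , cos φ₁ · sin φ₂ − sin φ₁ · cos φ₂ · cos Δλ )
  = atan2(0.27098, 0.23218) = 49.410° → normalised to [0°, 360°): 49.410°.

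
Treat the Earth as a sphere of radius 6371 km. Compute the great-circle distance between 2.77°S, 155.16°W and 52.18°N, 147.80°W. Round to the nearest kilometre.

6149 km

Δλ = -147.80 − -155.16 = 7.36°.
Δφ = 52.18 − -2.77 = 54.95°.
a = sin²(Δφ/2) + cos φ₁ · cos φ₂ · sin²(Δλ/2) = 0.215378.
c = 2·atan2(√a, √(1−a)) = 0.96521 rad → d = 6371·c ≈ 6149.35 km.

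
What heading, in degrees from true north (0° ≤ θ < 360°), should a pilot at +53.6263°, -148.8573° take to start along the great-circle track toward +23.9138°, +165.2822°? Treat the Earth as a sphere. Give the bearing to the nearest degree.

Δλ = 165.2822 − -148.8573 = 314.1395°; wrapped into (−180°, 180°]: -45.8605°.
θ = atan2( sin Δλ · cos φ₂ , cos φ₁ · sin φ₂ − sin φ₁ · cos φ₂ · cos Δλ )
  = atan2(-0.65604, -0.27219) = -112.533° → normalised to [0°, 360°): 247.467°.

247°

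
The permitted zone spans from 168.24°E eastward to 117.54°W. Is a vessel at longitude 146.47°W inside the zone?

Band width going east from +168.24° to -117.54°: ((-117.54 − 168.24) mod 360) = 74.22°.
Offset of -146.47° east of the west edge: ((-146.47 − 168.24) mod 360) = 45.29°.
45.29° ≤ 74.22° ⇒ inside.

Yes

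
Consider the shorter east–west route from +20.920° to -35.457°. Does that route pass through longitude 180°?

Signed shortest Δλ = ((-35.457 − 20.920 + 180) mod 360) − 180 = -56.377°.
Going west by 56.377° from +20.920° reaches -35.457° without touching 180°.

No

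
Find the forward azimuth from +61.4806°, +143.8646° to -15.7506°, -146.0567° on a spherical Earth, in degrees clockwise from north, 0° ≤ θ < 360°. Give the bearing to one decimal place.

Δλ = -146.0567 − 143.8646 = -289.9213°; wrapped into (−180°, 180°]: 70.0787°.
θ = atan2( sin Δλ · cos φ₂ , cos φ₁ · sin φ₂ − sin φ₁ · cos φ₂ · cos Δλ )
  = atan2(0.90486, -0.41775) = 114.781° → normalised to [0°, 360°): 114.781°.

114.8°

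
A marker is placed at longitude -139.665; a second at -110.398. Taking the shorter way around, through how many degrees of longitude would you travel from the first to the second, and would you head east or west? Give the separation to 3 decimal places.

Raw difference: -110.398 − -139.665 = 29.267°.
Normalise into (−180°, 180°]: 29.267° stays 29.267°.
Positive ⇒ the second point lies to the east; separation 29.267°.

29.267° east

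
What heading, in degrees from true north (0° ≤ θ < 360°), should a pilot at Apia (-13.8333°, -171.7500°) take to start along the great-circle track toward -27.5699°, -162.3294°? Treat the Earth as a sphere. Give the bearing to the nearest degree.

Δλ = -162.3294 − -171.7500 = 9.4206°.
θ = atan2( sin Δλ · cos φ₂ , cos φ₁ · sin φ₂ − sin φ₁ · cos φ₂ · cos Δλ )
  = atan2(0.14509, -0.24032) = 148.878° → normalised to [0°, 360°): 148.878°.

149°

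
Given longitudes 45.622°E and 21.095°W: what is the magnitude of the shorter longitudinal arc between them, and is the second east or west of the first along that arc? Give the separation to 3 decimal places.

66.717° west

Raw difference: -21.095 − 45.622 = -66.717°.
Normalise into (−180°, 180°]: -66.717° stays -66.717°.
Negative ⇒ the second point lies to the west; separation 66.717°.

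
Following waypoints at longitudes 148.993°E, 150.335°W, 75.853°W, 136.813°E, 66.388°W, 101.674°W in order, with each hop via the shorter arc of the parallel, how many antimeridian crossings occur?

Leg 1: +148.993° → -150.335°, shortest Δλ = 60.672° (east) — crosses 180°.
Leg 2: -150.335° → -75.853°, shortest Δλ = 74.482° (east) — does not cross 180°.
Leg 3: -75.853° → +136.813°, shortest Δλ = -147.334° (west) — crosses 180°.
Leg 4: +136.813° → -66.388°, shortest Δλ = 156.799° (east) — crosses 180°.
Leg 5: -66.388° → -101.674°, shortest Δλ = -35.286° (west) — does not cross 180°.
Total crossings: 3.

3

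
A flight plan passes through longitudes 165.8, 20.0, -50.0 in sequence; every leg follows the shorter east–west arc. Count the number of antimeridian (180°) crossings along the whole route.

Leg 1: +165.8° → +20.0°, shortest Δλ = -145.8° (west) — does not cross 180°.
Leg 2: +20.0° → -50.0°, shortest Δλ = -70.0° (west) — does not cross 180°.
Total crossings: 0.

0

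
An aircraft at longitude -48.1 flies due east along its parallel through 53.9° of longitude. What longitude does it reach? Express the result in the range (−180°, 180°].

Start at -48.1°; shift +53.9° → +5.8°.
+5.8° already lies in (−180°, 180°].

+5.8°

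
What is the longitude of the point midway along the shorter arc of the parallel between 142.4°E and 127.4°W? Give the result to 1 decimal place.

172.5°W

Signed shortest Δλ from +142.4° to -127.4° is +90.2°.
Midpoint longitude = +142.4° + (+90.2°)/2 = +142.4° + 45.1° = +187.5°.
Normalise into (−180°, 180°]: -172.5°.
(The naïve average (+142.4 + -127.4)/2 = 7.5° is on the wrong side of the globe.)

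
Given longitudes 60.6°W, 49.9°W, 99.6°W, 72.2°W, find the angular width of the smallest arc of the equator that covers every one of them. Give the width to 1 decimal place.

49.7°

Sort the longitudes: -99.6°, -72.2°, -60.6°, -49.9°.
Eastward gaps between consecutive values (wrapping around): 27.4°, 11.6°, 10.7°, 310.3°.
Largest gap = 310.3° ⇒ minimal covering band is its complement: 360° − 310.3° = 49.7°.
Band runs from -99.6° eastward to -49.9°.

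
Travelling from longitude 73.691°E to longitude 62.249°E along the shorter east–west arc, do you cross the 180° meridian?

Signed shortest Δλ = ((62.249 − 73.691 + 180) mod 360) − 180 = -11.442°.
Going west by 11.442° from +73.691° reaches +62.249° without touching 180°.

No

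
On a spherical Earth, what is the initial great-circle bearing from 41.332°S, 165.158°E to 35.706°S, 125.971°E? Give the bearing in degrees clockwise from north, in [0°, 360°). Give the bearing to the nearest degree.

Δλ = 125.971 − 165.158 = -39.187°.
θ = atan2( sin Δλ · cos φ₂ , cos φ₁ · sin φ₂ − sin φ₁ · cos φ₂ · cos Δλ )
  = atan2(-0.51308, -0.02258) = -92.520° → normalised to [0°, 360°): 267.480°.

267°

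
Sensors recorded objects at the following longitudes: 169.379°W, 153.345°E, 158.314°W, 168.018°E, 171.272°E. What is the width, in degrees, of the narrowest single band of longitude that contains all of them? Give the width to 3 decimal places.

Sort the longitudes: -169.379°, -158.314°, +153.345°, +168.018°, +171.272°.
Eastward gaps between consecutive values (wrapping around): 11.065°, 311.659°, 14.673°, 3.254°, 19.349°.
Largest gap = 311.659° ⇒ minimal covering band is its complement: 360° − 311.659° = 48.341°.
Band runs from +153.345° eastward to -158.314°, crossing the antimeridian.

48.341°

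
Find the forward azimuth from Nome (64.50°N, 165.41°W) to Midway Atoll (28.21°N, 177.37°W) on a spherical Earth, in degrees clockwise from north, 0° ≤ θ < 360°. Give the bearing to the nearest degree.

Δλ = -177.37 − -165.41 = -11.96°.
θ = atan2( sin Δλ · cos φ₂ , cos φ₁ · sin φ₂ − sin φ₁ · cos φ₂ · cos Δλ )
  = atan2(-0.18261, -0.57461) = -162.369° → normalised to [0°, 360°): 197.631°.

198°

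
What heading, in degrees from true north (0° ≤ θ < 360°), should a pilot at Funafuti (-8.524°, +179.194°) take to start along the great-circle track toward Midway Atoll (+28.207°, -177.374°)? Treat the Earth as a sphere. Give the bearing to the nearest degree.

5°

Δλ = -177.374 − 179.194 = -356.568°; wrapped into (−180°, 180°]: 3.432°.
θ = atan2( sin Δλ · cos φ₂ , cos φ₁ · sin φ₂ − sin φ₁ · cos φ₂ · cos Δλ )
  = atan2(0.05275, 0.59782) = 5.043° → normalised to [0°, 360°): 5.043°.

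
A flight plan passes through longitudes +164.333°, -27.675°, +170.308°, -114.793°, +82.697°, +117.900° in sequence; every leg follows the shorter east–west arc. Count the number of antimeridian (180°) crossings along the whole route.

4

Leg 1: +164.333° → -27.675°, shortest Δλ = 167.992° (east) — crosses 180°.
Leg 2: -27.675° → +170.308°, shortest Δλ = -162.017° (west) — crosses 180°.
Leg 3: +170.308° → -114.793°, shortest Δλ = 74.899° (east) — crosses 180°.
Leg 4: -114.793° → +82.697°, shortest Δλ = -162.51° (west) — crosses 180°.
Leg 5: +82.697° → +117.900°, shortest Δλ = 35.203° (east) — does not cross 180°.
Total crossings: 4.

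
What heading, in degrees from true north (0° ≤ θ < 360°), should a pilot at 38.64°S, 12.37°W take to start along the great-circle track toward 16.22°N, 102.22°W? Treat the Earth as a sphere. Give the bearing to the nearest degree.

283°

Δλ = -102.22 − -12.37 = -89.85°.
θ = atan2( sin Δλ · cos φ₂ , cos φ₁ · sin φ₂ − sin φ₁ · cos φ₂ · cos Δλ )
  = atan2(-0.96019, 0.21975) = -77.109° → normalised to [0°, 360°): 282.891°.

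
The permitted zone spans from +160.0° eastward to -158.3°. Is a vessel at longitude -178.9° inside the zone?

Yes

Band width going east from +160.0° to -158.3°: ((-158.3 − 160.0) mod 360) = 41.7°.
Offset of -178.9° east of the west edge: ((-178.9 − 160.0) mod 360) = 21.1°.
21.1° ≤ 41.7° ⇒ inside.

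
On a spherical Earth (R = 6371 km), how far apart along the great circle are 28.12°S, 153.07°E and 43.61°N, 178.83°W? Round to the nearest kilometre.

8475 km

Δλ = -178.83 − 153.07 = -331.90°; wrapped into (−180°, 180°]: 28.10°.
Δφ = 43.61 − -28.12 = 71.73°.
a = sin²(Δφ/2) + cos φ₁ · cos φ₂ · sin²(Δλ/2) = 0.380888.
c = 2·atan2(√a, √(1−a)) = 1.33026 rad → d = 6371·c ≈ 8475.09 km.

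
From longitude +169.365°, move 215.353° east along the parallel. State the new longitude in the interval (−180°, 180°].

+24.718°

Start at +169.365°; shift +215.353° → +384.718°.
+384.718° lies outside (−180°, 180°]; subtract 360° → +24.718°.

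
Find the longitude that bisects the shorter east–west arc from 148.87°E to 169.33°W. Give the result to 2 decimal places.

169.77°E

Signed shortest Δλ from +148.87° to -169.33° is +41.80°.
Midpoint longitude = +148.87° + (+41.80°)/2 = +148.87° + 20.90° = +169.77°.
(The naïve average (+148.87 + -169.33)/2 = -10.23° is on the wrong side of the globe.)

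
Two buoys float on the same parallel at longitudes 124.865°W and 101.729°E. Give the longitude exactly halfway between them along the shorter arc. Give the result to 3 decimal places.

168.432°E

Signed shortest Δλ from -124.865° to +101.729° is -133.406°.
Midpoint longitude = -124.865° + (-133.406°)/2 = -124.865° − 66.703° = -191.568°.
Normalise into (−180°, 180°]: +168.432°.
(The naïve average (-124.865 + +101.729)/2 = -11.568° is on the wrong side of the globe.)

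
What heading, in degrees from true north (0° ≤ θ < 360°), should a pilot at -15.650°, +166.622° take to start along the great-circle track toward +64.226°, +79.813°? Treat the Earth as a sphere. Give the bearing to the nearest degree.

Δλ = 79.813 − 166.622 = -86.809°.
θ = atan2( sin Δλ · cos φ₂ , cos φ₁ · sin φ₂ − sin φ₁ · cos φ₂ · cos Δλ )
  = atan2(-0.43415, 0.87366) = -26.424° → normalised to [0°, 360°): 333.576°.

334°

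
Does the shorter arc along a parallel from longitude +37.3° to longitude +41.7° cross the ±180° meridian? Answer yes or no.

Signed shortest Δλ = ((41.7 − 37.3 + 180) mod 360) − 180 = 4.4°.
Going east by 4.4° from +37.3° reaches +41.7° without touching 180°.

No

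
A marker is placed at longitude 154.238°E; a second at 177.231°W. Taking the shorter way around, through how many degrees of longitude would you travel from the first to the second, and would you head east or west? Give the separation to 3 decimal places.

28.531° east

Raw difference: -177.231 − 154.238 = -331.469°.
Normalise into (−180°, 180°]: -331.469° + 360° = 28.531°.
Positive ⇒ the second point lies to the east; separation 28.531°.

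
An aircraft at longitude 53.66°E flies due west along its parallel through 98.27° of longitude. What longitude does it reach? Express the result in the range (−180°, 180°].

44.61°W

Start at +53.66°; shift −98.27° → -44.61°.
-44.61° already lies in (−180°, 180°].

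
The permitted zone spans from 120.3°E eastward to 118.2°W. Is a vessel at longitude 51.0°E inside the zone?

Band width going east from +120.3° to -118.2°: ((-118.2 − 120.3) mod 360) = 121.5°.
Offset of +51.0° east of the west edge: ((51.0 − 120.3) mod 360) = 290.7°.
290.7° > 121.5° ⇒ outside.

No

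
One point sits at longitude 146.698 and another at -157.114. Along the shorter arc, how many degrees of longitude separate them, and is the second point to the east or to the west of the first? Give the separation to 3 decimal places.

56.188° east

Raw difference: -157.114 − 146.698 = -303.812°.
Normalise into (−180°, 180°]: -303.812° + 360° = 56.188°.
Positive ⇒ the second point lies to the east; separation 56.188°.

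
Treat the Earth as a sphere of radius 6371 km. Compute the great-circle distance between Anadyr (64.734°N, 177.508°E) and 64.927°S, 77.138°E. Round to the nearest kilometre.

16501 km

Δλ = 77.138 − 177.508 = -100.370°.
Δφ = -64.927 − 64.734 = -129.661°.
a = sin²(Δφ/2) + cos φ₁ · cos φ₂ · sin²(Δλ/2) = 0.925839.
c = 2·atan2(√a, √(1−a)) = 2.58997 rad → d = 6371·c ≈ 16500.73 km.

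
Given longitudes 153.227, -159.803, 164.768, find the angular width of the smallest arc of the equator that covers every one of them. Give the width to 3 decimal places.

Sort the longitudes: -159.803°, +153.227°, +164.768°.
Eastward gaps between consecutive values (wrapping around): 313.030°, 11.541°, 35.429°.
Largest gap = 313.030° ⇒ minimal covering band is its complement: 360° − 313.030° = 46.970°.
Band runs from +153.227° eastward to -159.803°, crossing the antimeridian.

46.970°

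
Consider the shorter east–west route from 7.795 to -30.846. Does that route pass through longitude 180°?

Signed shortest Δλ = ((-30.846 − 7.795 + 180) mod 360) − 180 = -38.641°.
Going west by 38.641° from +7.795° reaches -30.846° without touching 180°.

No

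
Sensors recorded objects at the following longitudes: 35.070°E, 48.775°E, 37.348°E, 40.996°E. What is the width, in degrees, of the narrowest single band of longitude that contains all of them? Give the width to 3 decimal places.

13.705°

Sort the longitudes: +35.070°, +37.348°, +40.996°, +48.775°.
Eastward gaps between consecutive values (wrapping around): 2.278°, 3.648°, 7.779°, 346.295°.
Largest gap = 346.295° ⇒ minimal covering band is its complement: 360° − 346.295° = 13.705°.
Band runs from +35.070° eastward to +48.775°.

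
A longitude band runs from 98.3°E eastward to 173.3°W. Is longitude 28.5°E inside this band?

No

Band width going east from +98.3° to -173.3°: ((-173.3 − 98.3) mod 360) = 88.4°.
Offset of +28.5° east of the west edge: ((28.5 − 98.3) mod 360) = 290.2°.
290.2° > 88.4° ⇒ outside.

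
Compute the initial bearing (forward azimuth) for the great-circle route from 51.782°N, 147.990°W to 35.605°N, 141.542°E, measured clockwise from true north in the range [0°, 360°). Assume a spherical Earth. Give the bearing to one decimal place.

280.8°

Δλ = 141.542 − -147.990 = 289.532°; wrapped into (−180°, 180°]: -70.468°.
θ = atan2( sin Δλ · cos φ₂ , cos φ₁ · sin φ₂ − sin φ₁ · cos φ₂ · cos Δλ )
  = atan2(-0.76626, 0.14661) = -79.168° → normalised to [0°, 360°): 280.832°.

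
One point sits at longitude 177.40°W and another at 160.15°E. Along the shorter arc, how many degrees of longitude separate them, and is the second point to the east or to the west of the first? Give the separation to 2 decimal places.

Raw difference: 160.15 − -177.40 = 337.55°.
Normalise into (−180°, 180°]: 337.55° − 360° = -22.45°.
Negative ⇒ the second point lies to the west; separation 22.45°.

22.45° west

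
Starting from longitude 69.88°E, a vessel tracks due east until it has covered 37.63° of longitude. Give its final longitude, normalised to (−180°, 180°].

107.51°E

Start at +69.88°; shift +37.63° → +107.51°.
+107.51° already lies in (−180°, 180°].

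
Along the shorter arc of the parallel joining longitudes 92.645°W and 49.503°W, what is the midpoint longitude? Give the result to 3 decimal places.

71.074°W

Signed shortest Δλ from -92.645° to -49.503° is +43.142°.
Midpoint longitude = -92.645° + (+43.142°)/2 = -92.645° + 21.571° = -71.074°.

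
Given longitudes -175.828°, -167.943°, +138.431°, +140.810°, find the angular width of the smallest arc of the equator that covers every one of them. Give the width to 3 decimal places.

Sort the longitudes: -175.828°, -167.943°, +138.431°, +140.810°.
Eastward gaps between consecutive values (wrapping around): 7.885°, 306.374°, 2.379°, 43.362°.
Largest gap = 306.374° ⇒ minimal covering band is its complement: 360° − 306.374° = 53.626°.
Band runs from +138.431° eastward to -167.943°, crossing the antimeridian.

53.626°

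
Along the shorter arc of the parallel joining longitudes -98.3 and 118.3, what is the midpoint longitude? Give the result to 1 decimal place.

-170.0°

Signed shortest Δλ from -98.3° to +118.3° is -143.4°.
Midpoint longitude = -98.3° + (-143.4°)/2 = -98.3° − 71.7° = -170.0°.
(The naïve average (-98.3 + +118.3)/2 = 10.0° is on the wrong side of the globe.)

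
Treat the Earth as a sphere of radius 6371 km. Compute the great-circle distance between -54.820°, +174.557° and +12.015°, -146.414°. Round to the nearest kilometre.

8282 km

Δλ = -146.414 − 174.557 = -320.971°; wrapped into (−180°, 180°]: 39.029°.
Δφ = 12.015 − -54.820 = 66.835°.
a = sin²(Δφ/2) + cos φ₁ · cos φ₂ · sin²(Δλ/2) = 0.366192.
c = 2·atan2(√a, √(1−a)) = 1.29988 rad → d = 6371·c ≈ 8281.52 km.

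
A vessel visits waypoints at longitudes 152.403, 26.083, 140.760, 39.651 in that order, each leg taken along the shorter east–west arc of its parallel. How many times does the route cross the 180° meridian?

0

Leg 1: +152.403° → +26.083°, shortest Δλ = -126.32° (west) — does not cross 180°.
Leg 2: +26.083° → +140.760°, shortest Δλ = 114.677° (east) — does not cross 180°.
Leg 3: +140.760° → +39.651°, shortest Δλ = -101.109° (west) — does not cross 180°.
Total crossings: 0.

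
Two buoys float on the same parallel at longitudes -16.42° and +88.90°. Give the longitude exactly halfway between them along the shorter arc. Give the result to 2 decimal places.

+36.24°

Signed shortest Δλ from -16.42° to +88.90° is +105.32°.
Midpoint longitude = -16.42° + (+105.32°)/2 = -16.42° + 52.66° = +36.24°.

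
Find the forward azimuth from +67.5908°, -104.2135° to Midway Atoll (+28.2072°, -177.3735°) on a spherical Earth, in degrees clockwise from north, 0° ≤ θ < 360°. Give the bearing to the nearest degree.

Δλ = -177.3735 − -104.2135 = -73.1600°.
θ = atan2( sin Δλ · cos φ₂ , cos φ₁ · sin φ₂ − sin φ₁ · cos φ₂ · cos Δλ )
  = atan2(-0.84345, -0.05583) = -93.787° → normalised to [0°, 360°): 266.213°.

266°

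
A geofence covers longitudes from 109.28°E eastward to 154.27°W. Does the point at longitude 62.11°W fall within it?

Band width going east from +109.28° to -154.27°: ((-154.27 − 109.28) mod 360) = 96.45°.
Offset of -62.11° east of the west edge: ((-62.11 − 109.28) mod 360) = 188.61°.
188.61° > 96.45° ⇒ outside.

No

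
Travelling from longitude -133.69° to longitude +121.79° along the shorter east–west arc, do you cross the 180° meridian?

Yes

Naïve |121.79 − -133.69| = 255.48° > 180°, so the shorter arc goes the other way round — across 180°.
Signed shortest Δλ = ((121.79 − -133.69 + 180) mod 360) − 180 = -104.52°.
Going west by 104.52° from -133.69° passes through 180° before reaching +121.79°.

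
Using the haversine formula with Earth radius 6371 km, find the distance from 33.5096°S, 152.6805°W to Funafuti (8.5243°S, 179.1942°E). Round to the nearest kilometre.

4003 km

Δλ = 179.1942 − -152.6805 = 331.8747°; wrapped into (−180°, 180°]: -28.1253°.
Δφ = -8.5243 − -33.5096 = 24.9853°.
a = sin²(Δφ/2) + cos φ₁ · cos φ₂ · sin²(Δλ/2) = 0.095476.
c = 2·atan2(√a, √(1−a)) = 0.62826 rad → d = 6371·c ≈ 4002.68 km.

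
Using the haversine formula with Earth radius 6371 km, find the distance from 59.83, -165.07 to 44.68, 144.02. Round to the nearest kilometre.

Δλ = 144.02 − -165.07 = 309.09°; wrapped into (−180°, 180°]: -50.91°.
Δφ = 44.68 − 59.83 = -15.15°.
a = sin²(Δφ/2) + cos φ₁ · cos φ₂ · sin²(Δλ/2) = 0.083390.
c = 2·atan2(√a, √(1−a)) = 0.58589 rad → d = 6371·c ≈ 3732.72 km.

3733 km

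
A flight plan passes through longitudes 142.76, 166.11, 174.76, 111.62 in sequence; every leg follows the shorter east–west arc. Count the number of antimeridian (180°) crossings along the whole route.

0

Leg 1: +142.76° → +166.11°, shortest Δλ = 23.35° (east) — does not cross 180°.
Leg 2: +166.11° → +174.76°, shortest Δλ = 8.65° (east) — does not cross 180°.
Leg 3: +174.76° → +111.62°, shortest Δλ = -63.14° (west) — does not cross 180°.
Total crossings: 0.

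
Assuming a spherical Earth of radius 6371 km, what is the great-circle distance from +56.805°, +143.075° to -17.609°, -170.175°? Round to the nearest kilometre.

9341 km

Δλ = -170.175 − 143.075 = -313.250°; wrapped into (−180°, 180°]: 46.750°.
Δφ = -17.609 − 56.805 = -74.414°.
a = sin²(Δφ/2) + cos φ₁ · cos φ₂ · sin²(Δλ/2) = 0.447799.
c = 2·atan2(√a, √(1−a)) = 1.46620 rad → d = 6371·c ≈ 9341.19 km.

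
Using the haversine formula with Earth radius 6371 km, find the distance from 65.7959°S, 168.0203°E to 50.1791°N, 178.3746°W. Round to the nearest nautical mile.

6991 nmi

Δλ = -178.3746 − 168.0203 = -346.3949°; wrapped into (−180°, 180°]: 13.6051°.
Δφ = 50.1791 − -65.7959 = 115.9750°.
a = sin²(Δφ/2) + cos φ₁ · cos φ₂ · sin²(Δλ/2) = 0.722673.
c = 2·atan2(√a, √(1−a)) = 2.03236 rad → d = 6371·c ≈ 12948.15 km ≈ 6991.44 nmi.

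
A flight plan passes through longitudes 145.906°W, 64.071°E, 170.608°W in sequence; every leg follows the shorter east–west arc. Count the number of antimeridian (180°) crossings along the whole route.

Leg 1: -145.906° → +64.071°, shortest Δλ = -150.023° (west) — crosses 180°.
Leg 2: +64.071° → -170.608°, shortest Δλ = 125.321° (east) — crosses 180°.
Total crossings: 2.

2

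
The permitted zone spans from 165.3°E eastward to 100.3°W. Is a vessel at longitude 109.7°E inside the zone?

Band width going east from +165.3° to -100.3°: ((-100.3 − 165.3) mod 360) = 94.4°.
Offset of +109.7° east of the west edge: ((109.7 − 165.3) mod 360) = 304.4°.
304.4° > 94.4° ⇒ outside.

No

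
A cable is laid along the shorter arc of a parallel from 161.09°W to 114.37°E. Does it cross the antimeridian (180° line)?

Naïve |114.37 − -161.09| = 275.46° > 180°, so the shorter arc goes the other way round — across 180°.
Signed shortest Δλ = ((114.37 − -161.09 + 180) mod 360) − 180 = -84.54°.
Going west by 84.54° from -161.09° passes through 180° before reaching +114.37°.

Yes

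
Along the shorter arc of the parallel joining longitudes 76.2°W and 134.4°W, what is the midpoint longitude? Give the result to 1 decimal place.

105.3°W

Signed shortest Δλ from -76.2° to -134.4° is -58.2°.
Midpoint longitude = -76.2° + (-58.2°)/2 = -76.2° − 29.1° = -105.3°.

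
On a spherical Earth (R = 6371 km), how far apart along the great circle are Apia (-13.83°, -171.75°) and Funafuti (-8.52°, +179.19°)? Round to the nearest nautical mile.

Δλ = 179.19 − -171.75 = 350.94°; wrapped into (−180°, 180°]: -9.06°.
Δφ = -8.52 − -13.83 = 5.31°.
a = sin²(Δφ/2) + cos φ₁ · cos φ₂ · sin²(Δλ/2) = 0.008136.
c = 2·atan2(√a, √(1−a)) = 0.18065 rad → d = 6371·c ≈ 1150.89 km ≈ 621.43 nmi.

621 nmi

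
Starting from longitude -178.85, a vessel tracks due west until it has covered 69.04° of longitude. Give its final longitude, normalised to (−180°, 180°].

Start at -178.85°; shift −69.04° → -247.89°.
-247.89° lies outside (−180°, 180°]; add 360° → +112.11°.

+112.11°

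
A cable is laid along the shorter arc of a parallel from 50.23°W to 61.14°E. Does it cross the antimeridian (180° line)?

Signed shortest Δλ = ((61.14 − -50.23 + 180) mod 360) − 180 = 111.37°.
Going east by 111.37° from -50.23° reaches +61.14° without touching 180°.

No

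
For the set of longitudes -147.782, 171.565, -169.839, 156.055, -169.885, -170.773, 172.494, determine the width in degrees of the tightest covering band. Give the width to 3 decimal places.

Sort the longitudes: -170.773°, -169.885°, -169.839°, -147.782°, +156.055°, +171.565°, +172.494°.
Eastward gaps between consecutive values (wrapping around): 0.888°, 0.046°, 22.057°, 303.837°, 15.510°, 0.929°, 16.733°.
Largest gap = 303.837° ⇒ minimal covering band is its complement: 360° − 303.837° = 56.163°.
Band runs from +156.055° eastward to -147.782°, crossing the antimeridian.

56.163°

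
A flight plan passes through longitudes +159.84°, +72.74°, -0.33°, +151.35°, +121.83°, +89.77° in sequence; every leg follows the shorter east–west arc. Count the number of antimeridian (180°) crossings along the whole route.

0

Leg 1: +159.84° → +72.74°, shortest Δλ = -87.1° (west) — does not cross 180°.
Leg 2: +72.74° → -0.33°, shortest Δλ = -73.07° (west) — does not cross 180°.
Leg 3: -0.33° → +151.35°, shortest Δλ = 151.68° (east) — does not cross 180°.
Leg 4: +151.35° → +121.83°, shortest Δλ = -29.52° (west) — does not cross 180°.
Leg 5: +121.83° → +89.77°, shortest Δλ = -32.06° (west) — does not cross 180°.
Total crossings: 0.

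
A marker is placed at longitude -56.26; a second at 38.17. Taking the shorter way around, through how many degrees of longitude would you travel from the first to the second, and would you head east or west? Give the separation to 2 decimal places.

94.43° east

Raw difference: 38.17 − -56.26 = 94.43°.
Normalise into (−180°, 180°]: 94.43° stays 94.43°.
Positive ⇒ the second point lies to the east; separation 94.43°.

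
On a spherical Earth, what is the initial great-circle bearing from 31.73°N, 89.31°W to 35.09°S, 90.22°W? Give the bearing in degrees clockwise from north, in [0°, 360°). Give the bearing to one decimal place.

180.8°

Δλ = -90.22 − -89.31 = -0.91°.
θ = atan2( sin Δλ · cos φ₂ , cos φ₁ · sin φ₂ − sin φ₁ · cos φ₂ · cos Δλ )
  = atan2(-0.01300, -0.91922) = -179.190° → normalised to [0°, 360°): 180.810°.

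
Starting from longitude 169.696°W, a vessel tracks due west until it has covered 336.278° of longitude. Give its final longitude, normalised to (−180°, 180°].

Start at -169.696°; shift −336.278° → -505.974°.
-505.974° lies outside (−180°, 180°]; add 360° → -145.974°.

145.974°W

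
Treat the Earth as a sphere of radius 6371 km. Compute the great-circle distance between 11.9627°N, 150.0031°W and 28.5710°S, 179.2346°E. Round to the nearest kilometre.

Δλ = 179.2346 − -150.0031 = 329.2377°; wrapped into (−180°, 180°]: -30.7623°.
Δφ = -28.5710 − 11.9627 = -40.5337°.
a = sin²(Δφ/2) + cos φ₁ · cos φ₂ · sin²(Δλ/2) = 0.180431.
c = 2·atan2(√a, √(1−a)) = 0.87742 rad → d = 6371·c ≈ 5590.04 km.

5590 km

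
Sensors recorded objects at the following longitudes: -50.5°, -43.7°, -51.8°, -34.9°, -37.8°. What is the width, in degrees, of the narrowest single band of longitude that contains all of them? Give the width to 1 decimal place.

16.9°

Sort the longitudes: -51.8°, -50.5°, -43.7°, -37.8°, -34.9°.
Eastward gaps between consecutive values (wrapping around): 1.3°, 6.8°, 5.9°, 2.9°, 343.1°.
Largest gap = 343.1° ⇒ minimal covering band is its complement: 360° − 343.1° = 16.9°.
Band runs from -51.8° eastward to -34.9°.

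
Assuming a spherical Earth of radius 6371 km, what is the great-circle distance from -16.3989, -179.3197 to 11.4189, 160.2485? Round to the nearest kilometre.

3823 km

Δλ = 160.2485 − -179.3197 = 339.5682°; wrapped into (−180°, 180°]: -20.4318°.
Δφ = 11.4189 − -16.3989 = 27.8178°.
a = sin²(Δφ/2) + cos φ₁ · cos φ₂ · sin²(Δλ/2) = 0.087361.
c = 2·atan2(√a, √(1−a)) = 0.60010 rad → d = 6371·c ≈ 3823.25 km.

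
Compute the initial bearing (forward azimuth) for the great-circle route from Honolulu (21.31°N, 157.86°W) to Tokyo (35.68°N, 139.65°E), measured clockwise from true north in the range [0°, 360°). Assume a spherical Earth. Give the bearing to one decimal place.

Δλ = 139.65 − -157.86 = 297.51°; wrapped into (−180°, 180°]: -62.49°.
θ = atan2( sin Δλ · cos φ₂ , cos φ₁ · sin φ₂ − sin φ₁ · cos φ₂ · cos Δλ )
  = atan2(-0.72044, 0.40703) = -60.535° → normalised to [0°, 360°): 299.465°.

299.5°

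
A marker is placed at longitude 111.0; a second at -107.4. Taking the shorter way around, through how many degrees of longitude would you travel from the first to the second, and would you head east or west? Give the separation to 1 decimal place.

Raw difference: -107.4 − 111.0 = -218.4°.
Normalise into (−180°, 180°]: -218.4° + 360° = 141.6°.
Positive ⇒ the second point lies to the east; separation 141.6°.

141.6° east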